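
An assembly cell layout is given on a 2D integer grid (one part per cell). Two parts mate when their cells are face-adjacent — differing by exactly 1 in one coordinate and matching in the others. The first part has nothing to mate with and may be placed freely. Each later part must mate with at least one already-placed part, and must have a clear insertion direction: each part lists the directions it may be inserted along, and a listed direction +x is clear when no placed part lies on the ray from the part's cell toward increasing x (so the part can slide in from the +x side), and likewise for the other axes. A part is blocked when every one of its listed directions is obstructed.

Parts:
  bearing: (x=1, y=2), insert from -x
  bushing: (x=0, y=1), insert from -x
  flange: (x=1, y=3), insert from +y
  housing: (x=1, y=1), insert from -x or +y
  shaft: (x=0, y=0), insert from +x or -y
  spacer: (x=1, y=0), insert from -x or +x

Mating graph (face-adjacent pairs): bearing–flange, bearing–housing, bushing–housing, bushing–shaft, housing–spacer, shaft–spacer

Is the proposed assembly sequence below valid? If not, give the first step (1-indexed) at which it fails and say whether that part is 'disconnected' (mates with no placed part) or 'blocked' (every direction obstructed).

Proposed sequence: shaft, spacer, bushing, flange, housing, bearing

1. shaft@(0, 0) [+x clear] — {shaft}
2. spacer@(1, 0) [+x clear] — {shaft, spacer}
3. bushing@(0, 1) [-x clear] — {bushing, shaft, spacer}
4. flange@(1, 3) — no placed neighbour ⇒ disconnected

Invalid at step 4 (disconnected)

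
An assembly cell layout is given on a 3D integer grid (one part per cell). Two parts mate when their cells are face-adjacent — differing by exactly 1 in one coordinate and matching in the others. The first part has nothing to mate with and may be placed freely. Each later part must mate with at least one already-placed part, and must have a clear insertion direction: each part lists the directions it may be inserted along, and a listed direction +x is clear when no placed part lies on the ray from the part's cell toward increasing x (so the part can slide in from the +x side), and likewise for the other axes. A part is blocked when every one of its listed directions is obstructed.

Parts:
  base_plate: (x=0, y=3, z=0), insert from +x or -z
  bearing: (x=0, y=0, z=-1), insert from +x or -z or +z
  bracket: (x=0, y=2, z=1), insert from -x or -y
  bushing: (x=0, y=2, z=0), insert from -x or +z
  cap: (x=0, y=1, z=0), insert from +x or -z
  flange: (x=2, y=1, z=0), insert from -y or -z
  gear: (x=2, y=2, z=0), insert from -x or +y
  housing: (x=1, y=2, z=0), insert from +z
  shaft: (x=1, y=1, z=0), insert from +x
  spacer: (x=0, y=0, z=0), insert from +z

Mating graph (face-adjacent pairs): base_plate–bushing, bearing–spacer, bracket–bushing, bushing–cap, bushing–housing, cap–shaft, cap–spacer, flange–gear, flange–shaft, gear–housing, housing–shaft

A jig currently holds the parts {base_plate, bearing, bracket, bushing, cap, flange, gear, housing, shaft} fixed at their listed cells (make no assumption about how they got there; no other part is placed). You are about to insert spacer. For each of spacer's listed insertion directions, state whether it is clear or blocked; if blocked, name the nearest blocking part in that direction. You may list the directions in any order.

+z: ray from spacer(0, 0, 0) has no placed part ⇒ clear

+z: clear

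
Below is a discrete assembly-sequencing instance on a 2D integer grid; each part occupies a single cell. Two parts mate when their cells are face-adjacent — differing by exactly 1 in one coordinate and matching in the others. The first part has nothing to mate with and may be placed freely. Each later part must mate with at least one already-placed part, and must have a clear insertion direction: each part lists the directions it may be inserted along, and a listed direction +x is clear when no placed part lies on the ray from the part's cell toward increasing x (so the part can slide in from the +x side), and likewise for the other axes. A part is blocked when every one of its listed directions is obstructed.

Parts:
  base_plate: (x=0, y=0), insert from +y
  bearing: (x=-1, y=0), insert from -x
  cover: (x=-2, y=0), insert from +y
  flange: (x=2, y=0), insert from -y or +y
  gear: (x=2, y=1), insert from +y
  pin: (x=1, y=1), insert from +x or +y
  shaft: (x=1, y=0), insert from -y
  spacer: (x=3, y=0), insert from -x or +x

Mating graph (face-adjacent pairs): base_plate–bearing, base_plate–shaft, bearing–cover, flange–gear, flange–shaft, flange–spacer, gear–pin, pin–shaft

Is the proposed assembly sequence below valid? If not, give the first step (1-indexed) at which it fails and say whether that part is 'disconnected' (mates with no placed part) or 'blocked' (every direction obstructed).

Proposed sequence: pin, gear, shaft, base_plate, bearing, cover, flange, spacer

1. pin@(1, 1) [+x clear] — {pin}
2. gear@(2, 1) [+y clear] — {gear, pin}
3. shaft@(1, 0) [-y clear] — {gear, pin, shaft}
4. base_plate@(0, 0) [+y clear] — {base_plate, gear, pin, shaft}
5. bearing@(-1, 0) [-x clear] — {base_plate, bearing, gear, pin, shaft}
6. cover@(-2, 0) [+y clear] — {base_plate, bearing, cover, gear, pin, shaft}
7. flange@(2, 0) [-y clear] — {base_plate, bearing, cover, flange, gear, pin, shaft}
8. spacer@(3, 0) [+x clear] — {base_plate, bearing, cover, flange, gear, pin, shaft, spacer}

Valid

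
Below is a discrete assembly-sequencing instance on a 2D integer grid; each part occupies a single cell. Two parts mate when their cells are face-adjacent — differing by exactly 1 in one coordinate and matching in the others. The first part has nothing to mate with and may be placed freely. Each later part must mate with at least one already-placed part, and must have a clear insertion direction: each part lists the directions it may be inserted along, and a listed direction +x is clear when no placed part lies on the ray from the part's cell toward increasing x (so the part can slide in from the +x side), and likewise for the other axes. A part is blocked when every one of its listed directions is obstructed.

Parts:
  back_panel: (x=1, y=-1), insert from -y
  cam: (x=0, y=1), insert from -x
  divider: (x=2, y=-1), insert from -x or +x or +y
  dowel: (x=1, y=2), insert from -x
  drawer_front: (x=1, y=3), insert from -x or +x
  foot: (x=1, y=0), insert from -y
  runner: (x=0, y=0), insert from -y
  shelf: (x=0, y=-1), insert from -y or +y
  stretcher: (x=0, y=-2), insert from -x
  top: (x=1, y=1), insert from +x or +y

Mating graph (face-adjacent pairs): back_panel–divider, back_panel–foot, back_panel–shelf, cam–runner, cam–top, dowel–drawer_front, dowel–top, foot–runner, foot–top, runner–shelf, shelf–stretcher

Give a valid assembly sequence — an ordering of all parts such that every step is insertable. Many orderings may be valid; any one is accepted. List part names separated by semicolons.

top; cam; runner; shelf; dowel; drawer_front; stretcher; foot; back_panel; divider

1. top@(1, 1) [+x clear] — {top}
2. cam@(0, 1) [-x clear] — {cam, top}
3. runner@(0, 0) [-y clear] — {cam, runner, top}
4. shelf@(0, -1) [-y clear] — {cam, runner, shelf, top}
5. dowel@(1, 2) [-x clear] — {cam, dowel, runner, shelf, top}
6. drawer_front@(1, 3) [-x clear] — {cam, dowel, drawer_front, runner, shelf, top}
7. stretcher@(0, -2) [-x clear] — {cam, dowel, drawer_front, runner, shelf, stretcher, top}
8. foot@(1, 0) [-y clear] — {cam, dowel, drawer_front, foot, runner, shelf, stretcher, top}
9. back_panel@(1, -1) [-y clear] — {back_panel, cam, dowel, drawer_front, foot, runner, shelf, stretcher, top}
10. divider@(2, -1) [+x clear] — {back_panel, cam, divider, dowel, drawer_front, foot, runner, shelf, stretcher, top}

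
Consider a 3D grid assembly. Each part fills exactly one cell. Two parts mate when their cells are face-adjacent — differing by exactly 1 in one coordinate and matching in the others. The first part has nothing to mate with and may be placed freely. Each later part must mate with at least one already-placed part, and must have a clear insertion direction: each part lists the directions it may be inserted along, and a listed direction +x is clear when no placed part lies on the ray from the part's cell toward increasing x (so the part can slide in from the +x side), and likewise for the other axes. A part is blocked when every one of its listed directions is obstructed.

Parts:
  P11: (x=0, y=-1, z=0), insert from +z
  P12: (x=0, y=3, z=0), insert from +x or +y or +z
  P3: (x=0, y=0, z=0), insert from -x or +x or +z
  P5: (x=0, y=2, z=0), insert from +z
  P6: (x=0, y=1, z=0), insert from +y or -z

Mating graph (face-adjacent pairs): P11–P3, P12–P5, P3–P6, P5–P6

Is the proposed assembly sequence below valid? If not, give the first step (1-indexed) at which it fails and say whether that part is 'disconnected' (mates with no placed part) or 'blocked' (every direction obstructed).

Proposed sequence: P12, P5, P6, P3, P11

1. P12@(0, 3, 0) [+x clear] — {P12}
2. P5@(0, 2, 0) [+z clear] — {P12, P5}
3. P6@(0, 1, 0) [-z clear] — {P12, P5, P6}
4. P3@(0, 0, 0) [-x clear] — {P12, P3, P5, P6}
5. P11@(0, -1, 0) [+z clear] — {P11, P12, P3, P5, P6}

Valid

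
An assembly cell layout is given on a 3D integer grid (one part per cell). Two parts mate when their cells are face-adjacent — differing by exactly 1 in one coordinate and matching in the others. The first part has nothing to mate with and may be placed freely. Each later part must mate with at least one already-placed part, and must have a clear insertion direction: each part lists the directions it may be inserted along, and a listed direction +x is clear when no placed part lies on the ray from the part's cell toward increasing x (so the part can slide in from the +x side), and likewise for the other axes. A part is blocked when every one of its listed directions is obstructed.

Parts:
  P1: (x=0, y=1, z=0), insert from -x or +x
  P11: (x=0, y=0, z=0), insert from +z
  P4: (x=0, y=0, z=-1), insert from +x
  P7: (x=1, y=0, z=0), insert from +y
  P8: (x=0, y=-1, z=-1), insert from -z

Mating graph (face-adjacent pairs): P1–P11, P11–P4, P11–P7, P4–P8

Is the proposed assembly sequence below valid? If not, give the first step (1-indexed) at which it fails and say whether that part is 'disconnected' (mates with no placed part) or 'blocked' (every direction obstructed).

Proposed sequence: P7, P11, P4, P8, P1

Valid

1. P7@(1, 0, 0) [+y clear] — {P7}
2. P11@(0, 0, 0) [+z clear] — {P11, P7}
3. P4@(0, 0, -1) [+x clear] — {P11, P4, P7}
4. P8@(0, -1, -1) [-z clear] — {P11, P4, P7, P8}
5. P1@(0, 1, 0) [-x clear] — {P1, P11, P4, P7, P8}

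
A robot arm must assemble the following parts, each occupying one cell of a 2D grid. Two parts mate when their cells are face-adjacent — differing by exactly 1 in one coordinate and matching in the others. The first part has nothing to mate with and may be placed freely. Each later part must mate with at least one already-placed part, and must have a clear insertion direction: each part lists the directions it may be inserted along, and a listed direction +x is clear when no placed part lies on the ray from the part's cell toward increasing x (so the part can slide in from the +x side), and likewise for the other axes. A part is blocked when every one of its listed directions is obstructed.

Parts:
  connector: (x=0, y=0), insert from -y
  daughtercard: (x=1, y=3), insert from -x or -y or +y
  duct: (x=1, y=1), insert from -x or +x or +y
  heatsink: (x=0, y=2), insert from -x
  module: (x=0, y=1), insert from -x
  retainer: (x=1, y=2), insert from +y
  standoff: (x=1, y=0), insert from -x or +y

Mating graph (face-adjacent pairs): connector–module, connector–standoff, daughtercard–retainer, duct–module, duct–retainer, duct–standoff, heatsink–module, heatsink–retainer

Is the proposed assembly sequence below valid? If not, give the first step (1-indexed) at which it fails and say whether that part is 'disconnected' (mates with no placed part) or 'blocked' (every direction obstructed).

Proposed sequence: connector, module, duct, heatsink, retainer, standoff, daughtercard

Invalid at step 6 (blocked)

1. connector@(0, 0) [-y clear] — {connector}
2. module@(0, 1) [-x clear] — {connector, module}
3. duct@(1, 1) [+x clear] — {connector, duct, module}
4. heatsink@(0, 2) [-x clear] — {connector, duct, heatsink, module}
5. retainer@(1, 2) [+y clear] — {connector, duct, heatsink, module, retainer}
6. standoff@(1, 0) — -x/+y all obstructed ⇒ blocked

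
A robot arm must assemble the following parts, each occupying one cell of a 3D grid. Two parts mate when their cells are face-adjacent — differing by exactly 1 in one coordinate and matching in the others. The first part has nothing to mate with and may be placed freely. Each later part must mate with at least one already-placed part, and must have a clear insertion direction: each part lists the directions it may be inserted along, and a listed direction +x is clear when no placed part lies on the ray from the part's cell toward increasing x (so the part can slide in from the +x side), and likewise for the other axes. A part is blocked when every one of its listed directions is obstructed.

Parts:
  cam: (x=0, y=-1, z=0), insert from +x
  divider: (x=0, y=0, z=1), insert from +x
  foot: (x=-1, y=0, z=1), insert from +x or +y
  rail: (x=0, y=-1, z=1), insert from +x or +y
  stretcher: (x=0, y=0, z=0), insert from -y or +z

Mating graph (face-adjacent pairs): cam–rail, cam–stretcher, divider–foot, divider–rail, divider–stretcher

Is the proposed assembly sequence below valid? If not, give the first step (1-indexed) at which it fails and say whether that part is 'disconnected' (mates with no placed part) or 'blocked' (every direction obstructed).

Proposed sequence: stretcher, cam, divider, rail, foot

Valid

1. stretcher@(0, 0, 0) [-y clear] — {stretcher}
2. cam@(0, -1, 0) [+x clear] — {cam, stretcher}
3. divider@(0, 0, 1) [+x clear] — {cam, divider, stretcher}
4. rail@(0, -1, 1) [+x clear] — {cam, divider, rail, stretcher}
5. foot@(-1, 0, 1) [+y clear] — {cam, divider, foot, rail, stretcher}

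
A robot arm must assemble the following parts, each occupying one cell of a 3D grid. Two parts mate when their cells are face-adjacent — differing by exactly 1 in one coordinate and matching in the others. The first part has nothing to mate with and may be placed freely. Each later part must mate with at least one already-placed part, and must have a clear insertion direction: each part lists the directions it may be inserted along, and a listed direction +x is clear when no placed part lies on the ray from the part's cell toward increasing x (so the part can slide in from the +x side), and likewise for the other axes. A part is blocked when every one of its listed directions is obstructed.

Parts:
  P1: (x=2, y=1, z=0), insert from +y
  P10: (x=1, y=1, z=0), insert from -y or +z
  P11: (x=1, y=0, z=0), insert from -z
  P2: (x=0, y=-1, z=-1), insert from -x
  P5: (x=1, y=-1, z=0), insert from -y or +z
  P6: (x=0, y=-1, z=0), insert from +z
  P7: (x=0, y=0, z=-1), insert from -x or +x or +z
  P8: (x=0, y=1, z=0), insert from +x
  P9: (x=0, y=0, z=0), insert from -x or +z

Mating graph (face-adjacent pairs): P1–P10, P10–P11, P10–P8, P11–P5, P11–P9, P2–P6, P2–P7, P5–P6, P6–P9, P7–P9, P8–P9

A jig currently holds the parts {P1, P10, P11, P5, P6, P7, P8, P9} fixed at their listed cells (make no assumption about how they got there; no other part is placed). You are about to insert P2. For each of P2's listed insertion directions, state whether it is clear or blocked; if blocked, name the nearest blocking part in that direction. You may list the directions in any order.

-x: clear

-x: ray from P2(0, -1, -1) has no placed part ⇒ clear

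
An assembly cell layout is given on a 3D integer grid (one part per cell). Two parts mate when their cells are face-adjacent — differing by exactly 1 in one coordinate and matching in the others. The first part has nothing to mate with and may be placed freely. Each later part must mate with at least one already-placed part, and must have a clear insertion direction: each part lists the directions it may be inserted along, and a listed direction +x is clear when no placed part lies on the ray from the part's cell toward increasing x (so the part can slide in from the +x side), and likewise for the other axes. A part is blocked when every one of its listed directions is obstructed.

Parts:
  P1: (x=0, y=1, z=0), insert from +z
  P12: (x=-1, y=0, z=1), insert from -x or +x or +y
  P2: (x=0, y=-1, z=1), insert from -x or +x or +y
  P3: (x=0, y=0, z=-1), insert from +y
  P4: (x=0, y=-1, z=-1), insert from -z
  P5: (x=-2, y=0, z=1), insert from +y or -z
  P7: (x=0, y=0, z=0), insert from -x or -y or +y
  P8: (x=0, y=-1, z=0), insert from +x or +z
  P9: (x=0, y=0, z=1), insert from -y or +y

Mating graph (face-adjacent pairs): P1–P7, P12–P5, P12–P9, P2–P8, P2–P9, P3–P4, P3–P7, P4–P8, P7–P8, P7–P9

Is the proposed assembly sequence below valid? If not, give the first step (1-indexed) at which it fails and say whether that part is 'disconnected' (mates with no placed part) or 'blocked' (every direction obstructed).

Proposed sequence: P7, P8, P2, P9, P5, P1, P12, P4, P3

Invalid at step 5 (disconnected)

1. P7@(0, 0, 0) [-x clear] — {P7}
2. P8@(0, -1, 0) [+x clear] — {P7, P8}
3. P2@(0, -1, 1) [-x clear] — {P2, P7, P8}
4. P9@(0, 0, 1) [+y clear] — {P2, P7, P8, P9}
5. P5@(-2, 0, 1) — no placed neighbour ⇒ disconnected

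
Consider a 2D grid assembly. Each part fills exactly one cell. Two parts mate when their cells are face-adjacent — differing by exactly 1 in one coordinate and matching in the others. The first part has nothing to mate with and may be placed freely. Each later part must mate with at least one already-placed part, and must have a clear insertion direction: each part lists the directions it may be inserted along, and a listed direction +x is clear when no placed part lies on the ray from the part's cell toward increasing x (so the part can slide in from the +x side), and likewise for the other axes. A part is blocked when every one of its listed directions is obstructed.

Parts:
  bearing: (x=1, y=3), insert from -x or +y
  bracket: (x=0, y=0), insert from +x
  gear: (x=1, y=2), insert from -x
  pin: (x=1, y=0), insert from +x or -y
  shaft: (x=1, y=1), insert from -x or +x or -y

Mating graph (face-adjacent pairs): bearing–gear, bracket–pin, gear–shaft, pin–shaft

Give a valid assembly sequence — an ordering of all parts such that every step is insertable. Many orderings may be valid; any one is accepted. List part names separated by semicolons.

1. bracket@(0, 0) [+x clear] — {bracket}
2. pin@(1, 0) [+x clear] — {bracket, pin}
3. shaft@(1, 1) [-x clear] — {bracket, pin, shaft}
4. gear@(1, 2) [-x clear] — {bracket, gear, pin, shaft}
5. bearing@(1, 3) [-x clear] — {bearing, bracket, gear, pin, shaft}

bracket; pin; shaft; gear; bearing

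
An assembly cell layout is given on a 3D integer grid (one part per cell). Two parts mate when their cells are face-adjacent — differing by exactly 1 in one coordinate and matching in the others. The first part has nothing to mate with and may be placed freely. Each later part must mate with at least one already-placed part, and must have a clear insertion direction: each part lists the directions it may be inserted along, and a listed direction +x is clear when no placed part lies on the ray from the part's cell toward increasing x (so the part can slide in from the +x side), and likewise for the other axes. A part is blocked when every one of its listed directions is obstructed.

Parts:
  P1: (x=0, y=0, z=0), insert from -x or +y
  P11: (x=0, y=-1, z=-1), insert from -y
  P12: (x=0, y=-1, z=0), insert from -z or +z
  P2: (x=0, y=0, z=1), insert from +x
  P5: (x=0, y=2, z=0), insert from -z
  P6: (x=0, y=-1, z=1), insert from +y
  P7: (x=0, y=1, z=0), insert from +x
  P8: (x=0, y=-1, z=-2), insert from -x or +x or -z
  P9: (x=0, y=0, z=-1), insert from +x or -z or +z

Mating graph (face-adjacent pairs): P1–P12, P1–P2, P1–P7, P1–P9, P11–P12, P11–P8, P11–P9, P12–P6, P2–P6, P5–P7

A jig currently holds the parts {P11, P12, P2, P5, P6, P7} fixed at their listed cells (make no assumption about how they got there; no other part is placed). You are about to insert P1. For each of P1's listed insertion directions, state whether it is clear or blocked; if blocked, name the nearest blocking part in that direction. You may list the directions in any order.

+y: blocked by P7; -x: clear

-x: ray from P1(0, 0, 0) has no placed part ⇒ clear
+y: nearest on ray is P7@(0, 1, 0) ⇒ blocked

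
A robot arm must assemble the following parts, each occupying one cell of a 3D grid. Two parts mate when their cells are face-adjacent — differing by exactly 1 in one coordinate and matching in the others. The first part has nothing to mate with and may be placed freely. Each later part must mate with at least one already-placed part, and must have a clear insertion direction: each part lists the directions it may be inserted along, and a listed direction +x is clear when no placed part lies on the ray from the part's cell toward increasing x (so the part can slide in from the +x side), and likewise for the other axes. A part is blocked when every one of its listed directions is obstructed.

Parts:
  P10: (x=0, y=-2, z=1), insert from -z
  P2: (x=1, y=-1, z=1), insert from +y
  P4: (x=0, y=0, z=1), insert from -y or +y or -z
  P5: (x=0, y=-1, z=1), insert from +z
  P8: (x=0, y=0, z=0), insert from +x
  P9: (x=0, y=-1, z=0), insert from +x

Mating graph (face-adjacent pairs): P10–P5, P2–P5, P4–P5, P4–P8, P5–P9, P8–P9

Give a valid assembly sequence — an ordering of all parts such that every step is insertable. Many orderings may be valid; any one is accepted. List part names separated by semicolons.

1. P4@(0, 0, 1) [-y clear] — {P4}
2. P5@(0, -1, 1) [+z clear] — {P4, P5}
3. P10@(0, -2, 1) [-z clear] — {P10, P4, P5}
4. P8@(0, 0, 0) [+x clear] — {P10, P4, P5, P8}
5. P9@(0, -1, 0) [+x clear] — {P10, P4, P5, P8, P9}
6. P2@(1, -1, 1) [+y clear] — {P10, P2, P4, P5, P8, P9}

P4; P5; P10; P8; P9; P2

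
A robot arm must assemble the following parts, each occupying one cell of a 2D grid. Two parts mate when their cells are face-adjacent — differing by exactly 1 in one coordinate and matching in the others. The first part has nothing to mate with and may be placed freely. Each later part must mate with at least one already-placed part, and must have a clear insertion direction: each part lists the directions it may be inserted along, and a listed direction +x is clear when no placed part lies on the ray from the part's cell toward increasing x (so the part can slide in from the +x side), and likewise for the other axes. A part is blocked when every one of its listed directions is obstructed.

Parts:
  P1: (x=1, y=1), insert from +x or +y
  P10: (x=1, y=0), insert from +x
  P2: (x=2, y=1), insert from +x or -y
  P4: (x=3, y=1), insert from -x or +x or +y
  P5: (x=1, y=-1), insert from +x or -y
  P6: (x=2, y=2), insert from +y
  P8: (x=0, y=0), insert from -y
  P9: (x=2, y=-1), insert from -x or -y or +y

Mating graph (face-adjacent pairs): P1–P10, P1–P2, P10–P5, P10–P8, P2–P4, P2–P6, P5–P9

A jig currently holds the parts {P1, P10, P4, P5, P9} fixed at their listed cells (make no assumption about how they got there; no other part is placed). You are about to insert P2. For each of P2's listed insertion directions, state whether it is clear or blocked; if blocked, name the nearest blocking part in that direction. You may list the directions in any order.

+x: nearest on ray is P4@(3, 1) ⇒ blocked
-y: nearest on ray is P9@(2, -1) ⇒ blocked

+x: blocked by P4; -y: blocked by P9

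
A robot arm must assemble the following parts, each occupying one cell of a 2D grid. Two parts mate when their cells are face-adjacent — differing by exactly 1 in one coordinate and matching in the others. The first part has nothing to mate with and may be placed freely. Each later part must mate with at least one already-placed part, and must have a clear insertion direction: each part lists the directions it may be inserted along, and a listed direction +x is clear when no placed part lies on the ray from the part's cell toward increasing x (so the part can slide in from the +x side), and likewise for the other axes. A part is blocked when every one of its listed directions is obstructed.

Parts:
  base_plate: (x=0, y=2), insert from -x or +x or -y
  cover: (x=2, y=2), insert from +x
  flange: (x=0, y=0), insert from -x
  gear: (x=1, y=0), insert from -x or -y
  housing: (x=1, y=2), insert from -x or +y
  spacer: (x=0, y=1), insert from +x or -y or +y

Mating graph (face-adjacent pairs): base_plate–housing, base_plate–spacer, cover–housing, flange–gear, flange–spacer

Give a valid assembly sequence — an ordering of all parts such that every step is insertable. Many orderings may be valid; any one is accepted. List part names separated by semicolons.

1. gear@(1, 0) [-x clear] — {gear}
2. flange@(0, 0) [-x clear] — {flange, gear}
3. spacer@(0, 1) [+x clear] — {flange, gear, spacer}
4. base_plate@(0, 2) [-x clear] — {base_plate, flange, gear, spacer}
5. housing@(1, 2) [+y clear] — {base_plate, flange, gear, housing, spacer}
6. cover@(2, 2) [+x clear] — {base_plate, cover, flange, gear, housing, spacer}

gear; flange; spacer; base_plate; housing; cover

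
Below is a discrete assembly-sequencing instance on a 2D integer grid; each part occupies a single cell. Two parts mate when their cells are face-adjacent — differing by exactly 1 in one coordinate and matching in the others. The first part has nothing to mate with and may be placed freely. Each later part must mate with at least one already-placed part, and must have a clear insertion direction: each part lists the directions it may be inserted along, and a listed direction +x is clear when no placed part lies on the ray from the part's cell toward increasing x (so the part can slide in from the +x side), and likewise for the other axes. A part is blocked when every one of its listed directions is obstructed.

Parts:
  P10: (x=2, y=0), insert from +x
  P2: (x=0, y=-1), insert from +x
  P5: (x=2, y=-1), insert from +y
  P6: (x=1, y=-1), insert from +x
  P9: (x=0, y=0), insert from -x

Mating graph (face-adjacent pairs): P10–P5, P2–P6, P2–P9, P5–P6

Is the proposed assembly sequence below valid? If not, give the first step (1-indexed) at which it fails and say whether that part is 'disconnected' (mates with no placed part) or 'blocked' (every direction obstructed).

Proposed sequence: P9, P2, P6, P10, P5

Invalid at step 4 (disconnected)

1. P9@(0, 0) [-x clear] — {P9}
2. P2@(0, -1) [+x clear] — {P2, P9}
3. P6@(1, -1) [+x clear] — {P2, P6, P9}
4. P10@(2, 0) — no placed neighbour ⇒ disconnected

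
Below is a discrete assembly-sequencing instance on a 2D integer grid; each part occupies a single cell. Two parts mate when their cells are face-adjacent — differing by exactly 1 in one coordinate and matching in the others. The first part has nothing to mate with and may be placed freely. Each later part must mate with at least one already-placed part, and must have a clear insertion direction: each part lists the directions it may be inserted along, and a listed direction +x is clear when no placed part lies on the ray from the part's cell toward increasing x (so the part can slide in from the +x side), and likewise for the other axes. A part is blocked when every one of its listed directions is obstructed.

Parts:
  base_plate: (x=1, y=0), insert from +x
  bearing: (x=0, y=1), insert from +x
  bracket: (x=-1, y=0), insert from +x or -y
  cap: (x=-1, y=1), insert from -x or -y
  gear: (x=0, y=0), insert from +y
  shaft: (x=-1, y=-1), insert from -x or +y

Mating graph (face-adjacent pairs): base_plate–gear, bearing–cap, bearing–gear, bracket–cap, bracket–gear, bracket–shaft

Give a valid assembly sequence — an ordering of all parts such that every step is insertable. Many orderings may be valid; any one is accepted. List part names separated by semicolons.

1. shaft@(-1, -1) [-x clear] — {shaft}
2. bracket@(-1, 0) [+x clear] — {bracket, shaft}
3. gear@(0, 0) [+y clear] — {bracket, gear, shaft}
4. bearing@(0, 1) [+x clear] — {bearing, bracket, gear, shaft}
5. base_plate@(1, 0) [+x clear] — {base_plate, bearing, bracket, gear, shaft}
6. cap@(-1, 1) [-x clear] — {base_plate, bearing, bracket, cap, gear, shaft}

shaft; bracket; gear; bearing; base_plate; cap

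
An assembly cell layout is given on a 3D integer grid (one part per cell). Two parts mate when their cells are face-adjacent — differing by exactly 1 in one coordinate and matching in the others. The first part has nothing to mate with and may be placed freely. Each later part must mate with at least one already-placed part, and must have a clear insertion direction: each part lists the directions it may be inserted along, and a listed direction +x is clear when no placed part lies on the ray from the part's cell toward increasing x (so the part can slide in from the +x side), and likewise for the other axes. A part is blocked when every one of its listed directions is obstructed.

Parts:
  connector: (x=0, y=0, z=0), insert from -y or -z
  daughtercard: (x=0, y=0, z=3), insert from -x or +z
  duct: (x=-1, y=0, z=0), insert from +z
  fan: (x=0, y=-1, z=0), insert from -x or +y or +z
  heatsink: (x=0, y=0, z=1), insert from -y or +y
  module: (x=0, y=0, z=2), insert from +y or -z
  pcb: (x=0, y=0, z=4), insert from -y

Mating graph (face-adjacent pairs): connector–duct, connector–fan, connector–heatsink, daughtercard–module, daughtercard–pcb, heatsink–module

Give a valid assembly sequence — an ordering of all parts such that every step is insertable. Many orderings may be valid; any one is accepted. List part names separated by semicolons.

1. module@(0, 0, 2) [+y clear] — {module}
2. daughtercard@(0, 0, 3) [-x clear] — {daughtercard, module}
3. pcb@(0, 0, 4) [-y clear] — {daughtercard, module, pcb}
4. heatsink@(0, 0, 1) [-y clear] — {daughtercard, heatsink, module, pcb}
5. connector@(0, 0, 0) [-y clear] — {connector, daughtercard, heatsink, module, pcb}
6. fan@(0, -1, 0) [-x clear] — {connector, daughtercard, fan, heatsink, module, pcb}
7. duct@(-1, 0, 0) [+z clear] — {connector, daughtercard, duct, fan, heatsink, module, pcb}

module; daughtercard; pcb; heatsink; connector; fan; duct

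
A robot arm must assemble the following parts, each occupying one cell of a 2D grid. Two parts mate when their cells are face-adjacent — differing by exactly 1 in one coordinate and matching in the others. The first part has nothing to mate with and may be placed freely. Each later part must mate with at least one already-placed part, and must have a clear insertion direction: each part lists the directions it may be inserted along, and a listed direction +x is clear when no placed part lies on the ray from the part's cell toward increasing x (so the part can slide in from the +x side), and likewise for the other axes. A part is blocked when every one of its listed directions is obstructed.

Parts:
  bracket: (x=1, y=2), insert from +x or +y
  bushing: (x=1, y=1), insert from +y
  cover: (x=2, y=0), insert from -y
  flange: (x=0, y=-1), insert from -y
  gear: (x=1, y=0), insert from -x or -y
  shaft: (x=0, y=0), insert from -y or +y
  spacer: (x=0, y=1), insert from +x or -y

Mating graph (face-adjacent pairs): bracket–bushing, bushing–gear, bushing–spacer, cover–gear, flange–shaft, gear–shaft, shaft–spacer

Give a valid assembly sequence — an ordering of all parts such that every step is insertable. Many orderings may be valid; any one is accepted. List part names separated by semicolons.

1. cover@(2, 0) [-y clear] — {cover}
2. gear@(1, 0) [-x clear] — {cover, gear}
3. bushing@(1, 1) [+y clear] — {bushing, cover, gear}
4. bracket@(1, 2) [+x clear] — {bracket, bushing, cover, gear}
5. spacer@(0, 1) [-y clear] — {bracket, bushing, cover, gear, spacer}
6. shaft@(0, 0) [-y clear] — {bracket, bushing, cover, gear, shaft, spacer}
7. flange@(0, -1) [-y clear] — {bracket, bushing, cover, flange, gear, shaft, spacer}

cover; gear; bushing; bracket; spacer; shaft; flange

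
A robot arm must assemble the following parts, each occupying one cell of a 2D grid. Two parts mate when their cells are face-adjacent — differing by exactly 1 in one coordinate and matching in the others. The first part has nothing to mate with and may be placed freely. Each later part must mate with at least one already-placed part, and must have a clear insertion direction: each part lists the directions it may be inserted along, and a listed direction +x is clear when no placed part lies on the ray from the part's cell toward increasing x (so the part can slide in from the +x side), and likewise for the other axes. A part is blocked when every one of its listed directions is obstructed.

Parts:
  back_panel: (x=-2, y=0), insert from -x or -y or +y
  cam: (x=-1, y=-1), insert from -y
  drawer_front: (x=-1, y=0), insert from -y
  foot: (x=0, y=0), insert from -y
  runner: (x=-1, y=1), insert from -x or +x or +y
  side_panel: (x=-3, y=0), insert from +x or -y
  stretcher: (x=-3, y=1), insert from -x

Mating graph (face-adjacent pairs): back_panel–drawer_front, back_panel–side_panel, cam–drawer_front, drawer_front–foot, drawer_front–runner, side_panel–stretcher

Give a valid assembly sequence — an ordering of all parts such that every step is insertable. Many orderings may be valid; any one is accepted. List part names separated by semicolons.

1. side_panel@(-3, 0) [+x clear] — {side_panel}
2. stretcher@(-3, 1) [-x clear] — {side_panel, stretcher}
3. back_panel@(-2, 0) [-y clear] — {back_panel, side_panel, stretcher}
4. drawer_front@(-1, 0) [-y clear] — {back_panel, drawer_front, side_panel, stretcher}
5. cam@(-1, -1) [-y clear] — {back_panel, cam, drawer_front, side_panel, stretcher}
6. foot@(0, 0) [-y clear] — {back_panel, cam, drawer_front, foot, side_panel, stretcher}
7. runner@(-1, 1) [+x clear] — {back_panel, cam, drawer_front, foot, runner, side_panel, stretcher}

side_panel; stretcher; back_panel; drawer_front; cam; foot; runner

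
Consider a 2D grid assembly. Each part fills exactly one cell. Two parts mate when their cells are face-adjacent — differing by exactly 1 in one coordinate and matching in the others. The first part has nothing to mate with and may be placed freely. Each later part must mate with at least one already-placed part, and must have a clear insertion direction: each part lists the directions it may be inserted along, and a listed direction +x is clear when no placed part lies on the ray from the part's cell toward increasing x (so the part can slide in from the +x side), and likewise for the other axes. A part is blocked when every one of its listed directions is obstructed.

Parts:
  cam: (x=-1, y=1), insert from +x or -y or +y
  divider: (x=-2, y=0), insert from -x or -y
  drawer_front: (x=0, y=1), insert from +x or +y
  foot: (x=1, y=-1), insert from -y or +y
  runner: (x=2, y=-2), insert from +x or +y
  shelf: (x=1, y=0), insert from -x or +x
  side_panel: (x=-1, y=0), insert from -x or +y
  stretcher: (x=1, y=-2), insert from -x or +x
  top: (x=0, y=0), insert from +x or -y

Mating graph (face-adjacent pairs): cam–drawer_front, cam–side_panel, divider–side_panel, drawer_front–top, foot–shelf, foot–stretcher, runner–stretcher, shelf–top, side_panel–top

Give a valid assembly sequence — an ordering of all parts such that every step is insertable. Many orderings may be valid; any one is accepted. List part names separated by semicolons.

runner; stretcher; foot; shelf; top; side_panel; divider; cam; drawer_front

1. runner@(2, -2) [+x clear] — {runner}
2. stretcher@(1, -2) [-x clear] — {runner, stretcher}
3. foot@(1, -1) [+y clear] — {foot, runner, stretcher}
4. shelf@(1, 0) [-x clear] — {foot, runner, shelf, stretcher}
5. top@(0, 0) [-y clear] — {foot, runner, shelf, stretcher, top}
6. side_panel@(-1, 0) [-x clear] — {foot, runner, shelf, side_panel, stretcher, top}
7. divider@(-2, 0) [-x clear] — {divider, foot, runner, shelf, side_panel, stretcher, top}
8. cam@(-1, 1) [+x clear] — {cam, divider, foot, runner, shelf, side_panel, stretcher, top}
9. drawer_front@(0, 1) [+x clear] — {cam, divider, drawer_front, foot, runner, shelf, side_panel, stretcher, top}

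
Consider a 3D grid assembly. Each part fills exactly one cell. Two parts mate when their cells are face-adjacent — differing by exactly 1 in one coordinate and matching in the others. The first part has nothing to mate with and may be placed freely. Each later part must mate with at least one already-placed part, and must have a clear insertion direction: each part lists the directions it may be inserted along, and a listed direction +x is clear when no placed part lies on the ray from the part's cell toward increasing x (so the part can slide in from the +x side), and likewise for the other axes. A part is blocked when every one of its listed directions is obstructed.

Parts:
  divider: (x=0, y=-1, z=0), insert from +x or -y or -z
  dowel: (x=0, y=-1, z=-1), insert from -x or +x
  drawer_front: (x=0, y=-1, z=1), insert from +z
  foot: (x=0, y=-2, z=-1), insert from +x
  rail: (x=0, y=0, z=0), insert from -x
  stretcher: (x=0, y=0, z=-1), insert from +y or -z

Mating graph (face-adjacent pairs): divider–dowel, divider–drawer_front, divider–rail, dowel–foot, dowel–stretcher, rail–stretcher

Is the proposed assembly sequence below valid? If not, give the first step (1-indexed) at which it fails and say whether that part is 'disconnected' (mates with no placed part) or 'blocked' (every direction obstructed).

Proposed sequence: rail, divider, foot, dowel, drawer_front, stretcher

Invalid at step 3 (disconnected)

1. rail@(0, 0, 0) [-x clear] — {rail}
2. divider@(0, -1, 0) [+x clear] — {divider, rail}
3. foot@(0, -2, -1) — no placed neighbour ⇒ disconnected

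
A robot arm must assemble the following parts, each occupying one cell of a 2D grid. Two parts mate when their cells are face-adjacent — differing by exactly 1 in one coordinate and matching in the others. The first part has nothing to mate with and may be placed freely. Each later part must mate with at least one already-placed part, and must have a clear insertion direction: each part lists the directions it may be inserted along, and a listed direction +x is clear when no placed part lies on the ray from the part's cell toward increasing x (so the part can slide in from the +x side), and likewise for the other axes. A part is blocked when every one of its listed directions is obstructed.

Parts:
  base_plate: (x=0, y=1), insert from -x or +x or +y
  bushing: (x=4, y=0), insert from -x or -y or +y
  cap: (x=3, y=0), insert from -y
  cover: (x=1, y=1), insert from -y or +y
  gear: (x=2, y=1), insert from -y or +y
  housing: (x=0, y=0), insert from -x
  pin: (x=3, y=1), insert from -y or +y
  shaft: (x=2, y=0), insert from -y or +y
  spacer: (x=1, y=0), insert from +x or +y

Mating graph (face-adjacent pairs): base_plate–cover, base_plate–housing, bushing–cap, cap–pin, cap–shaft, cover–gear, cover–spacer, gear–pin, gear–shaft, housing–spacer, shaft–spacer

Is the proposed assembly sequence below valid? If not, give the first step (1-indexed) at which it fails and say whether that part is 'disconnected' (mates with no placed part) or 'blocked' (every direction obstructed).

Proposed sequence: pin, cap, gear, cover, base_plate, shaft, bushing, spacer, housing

Invalid at step 8 (blocked)

1. pin@(3, 1) [-y clear] — {pin}
2. cap@(3, 0) [-y clear] — {cap, pin}
3. gear@(2, 1) [-y clear] — {cap, gear, pin}
4. cover@(1, 1) [-y clear] — {cap, cover, gear, pin}
5. base_plate@(0, 1) [-x clear] — {base_plate, cap, cover, gear, pin}
6. shaft@(2, 0) [-y clear] — {base_plate, cap, cover, gear, pin, shaft}
7. bushing@(4, 0) [-y clear] — {base_plate, bushing, cap, cover, gear, pin, shaft}
8. spacer@(1, 0) — +x/+y all obstructed ⇒ blocked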